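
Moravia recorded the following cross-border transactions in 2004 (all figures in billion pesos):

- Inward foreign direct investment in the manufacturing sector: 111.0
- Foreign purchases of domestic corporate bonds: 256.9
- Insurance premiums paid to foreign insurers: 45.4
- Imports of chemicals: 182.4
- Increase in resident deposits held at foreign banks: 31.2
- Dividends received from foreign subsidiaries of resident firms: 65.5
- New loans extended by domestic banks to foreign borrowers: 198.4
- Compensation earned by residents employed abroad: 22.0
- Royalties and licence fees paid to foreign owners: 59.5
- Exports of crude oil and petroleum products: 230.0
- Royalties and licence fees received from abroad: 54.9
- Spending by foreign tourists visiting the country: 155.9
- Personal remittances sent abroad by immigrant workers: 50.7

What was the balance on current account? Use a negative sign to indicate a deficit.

190.3

Goods: 230.0 - 182.4 = 47.6
Services: -45.4 + 155.9 - 59.5 + 54.9 = 105.9
Primary income: 22.0 + 65.5 = 87.5
Secondary income: -50.7
Current account = 47.6 + 105.9 + 87.5 + (-50.7) = 190.3
(Excluded from the current account — financial account: inward foreign direct investment in the manufacturing sector 111.0, foreign purchases of domestic corporate bonds 256.9, increase in resident deposits held at foreign banks 31.2, new loans extended by domestic banks to foreign borrowers 198.4.)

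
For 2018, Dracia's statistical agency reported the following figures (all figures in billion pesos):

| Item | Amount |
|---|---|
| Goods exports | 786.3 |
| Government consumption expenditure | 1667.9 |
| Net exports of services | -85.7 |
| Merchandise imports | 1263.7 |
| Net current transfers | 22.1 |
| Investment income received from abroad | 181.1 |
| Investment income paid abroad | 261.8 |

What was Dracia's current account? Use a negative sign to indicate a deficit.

Goods balance = 786.3 - 1263.7 = -477.4
Services balance = -85.7
Trade balance (goods + services) = -477.4 + (-85.7) = -563.1
Net primary income = 181.1 - 261.8 = -80.7
Net secondary income = 22.1
Current account = -563.1 + (-80.7) + 22.1 = -621.7

-621.7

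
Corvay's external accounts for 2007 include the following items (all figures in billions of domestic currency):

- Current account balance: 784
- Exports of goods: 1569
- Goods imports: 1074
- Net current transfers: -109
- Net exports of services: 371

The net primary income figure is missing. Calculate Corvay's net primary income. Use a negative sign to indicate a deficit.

Current account = goods balance + services balance + net primary income + net secondary income
Sum of the known components = 757
Net primary income = CA - (known components) = 784 - 757 = 27

27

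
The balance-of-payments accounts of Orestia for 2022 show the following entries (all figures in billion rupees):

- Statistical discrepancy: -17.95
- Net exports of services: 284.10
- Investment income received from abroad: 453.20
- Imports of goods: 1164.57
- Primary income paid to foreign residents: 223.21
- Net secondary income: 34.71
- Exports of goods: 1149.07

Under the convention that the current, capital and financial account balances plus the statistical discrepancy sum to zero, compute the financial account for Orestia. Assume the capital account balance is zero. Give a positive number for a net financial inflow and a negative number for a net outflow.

-515.35

Goods balance = 1149.07 - 1164.57 = -15.50
Services balance = 284.10
Trade balance (goods + services) = -15.50 + 284.10 = 268.60
Net primary income = 453.20 - 223.21 = 229.99
Net secondary income = 34.71
Current account = 268.60 + 229.99 + 34.71 = 533.30
Financial account = -(533.30 + (-17.95)) = -515.35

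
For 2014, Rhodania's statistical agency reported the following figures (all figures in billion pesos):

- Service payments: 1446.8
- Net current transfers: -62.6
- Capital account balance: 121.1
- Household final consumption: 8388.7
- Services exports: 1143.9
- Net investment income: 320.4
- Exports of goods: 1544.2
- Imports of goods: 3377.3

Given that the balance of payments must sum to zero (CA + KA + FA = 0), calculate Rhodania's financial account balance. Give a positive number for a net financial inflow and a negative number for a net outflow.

1757.1

Goods balance = 1544.2 - 3377.3 = -1833.1
Services balance = 1143.9 - 1446.8 = -302.9
Trade balance (goods + services) = -1833.1 + (-302.9) = -2136.0
Net primary income = 320.4
Net secondary income = -62.6
Current account = -2136.0 + 320.4 + (-62.6) = -1878.2
Financial account = -(-1878.2 + 121.1) = 1757.1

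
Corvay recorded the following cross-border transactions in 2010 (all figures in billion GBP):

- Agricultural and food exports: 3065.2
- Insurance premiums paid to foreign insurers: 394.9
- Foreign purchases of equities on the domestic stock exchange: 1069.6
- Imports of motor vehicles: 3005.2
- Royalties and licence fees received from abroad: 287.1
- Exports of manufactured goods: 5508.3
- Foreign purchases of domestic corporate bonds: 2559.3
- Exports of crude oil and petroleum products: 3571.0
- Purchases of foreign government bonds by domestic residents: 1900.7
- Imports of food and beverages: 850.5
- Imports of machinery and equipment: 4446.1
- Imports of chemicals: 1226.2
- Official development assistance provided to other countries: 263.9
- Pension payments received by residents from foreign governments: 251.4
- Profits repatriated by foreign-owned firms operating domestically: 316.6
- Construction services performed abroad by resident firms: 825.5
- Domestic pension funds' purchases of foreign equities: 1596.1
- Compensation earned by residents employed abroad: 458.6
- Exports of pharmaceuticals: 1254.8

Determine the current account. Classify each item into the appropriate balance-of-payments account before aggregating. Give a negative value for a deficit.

Goods: -850.5 - 4446.1 + 3065.2 + 1254.8 + 5508.3 - 1226.2 + 3571.0 - 3005.2 = 3871.3
Services: 287.1 - 394.9 + 825.5 = 717.7
Primary income: -316.6 + 458.6 = 142.0
Secondary income: -263.9 + 251.4 = -12.5
Current account = 3871.3 + 717.7 + 142.0 + (-12.5) = 4718.5
(Excluded from the current account — financial account: foreign purchases of equities on the domestic stock exchange 1069.6, foreign purchases of domestic corporate bonds 2559.3, purchases of foreign government bonds by domestic residents 1900.7, domestic pension funds' purchases of foreign equities 1596.1.)

4718.5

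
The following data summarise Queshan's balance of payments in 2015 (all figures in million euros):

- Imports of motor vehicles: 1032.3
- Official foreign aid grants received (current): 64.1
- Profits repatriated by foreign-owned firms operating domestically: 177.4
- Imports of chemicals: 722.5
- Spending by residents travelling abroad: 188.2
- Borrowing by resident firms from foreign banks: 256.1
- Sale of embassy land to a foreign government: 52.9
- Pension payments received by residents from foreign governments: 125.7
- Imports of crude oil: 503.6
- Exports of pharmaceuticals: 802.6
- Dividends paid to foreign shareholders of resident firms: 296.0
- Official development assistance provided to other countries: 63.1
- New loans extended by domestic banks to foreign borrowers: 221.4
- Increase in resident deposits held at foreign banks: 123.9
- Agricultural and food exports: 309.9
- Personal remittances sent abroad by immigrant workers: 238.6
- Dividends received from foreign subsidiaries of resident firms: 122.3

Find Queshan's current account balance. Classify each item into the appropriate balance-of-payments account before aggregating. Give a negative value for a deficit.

-1797.1

Goods: -503.6 + 802.6 + 309.9 - 722.5 - 1032.3 = -1145.9
Services: -188.2
Primary income: -296.0 + 122.3 - 177.4 = -351.1
Secondary income: 64.1 - 238.6 + 125.7 - 63.1 = -111.9
Current account = (-1145.9) + (-188.2) + (-351.1) + (-111.9) = -1797.1
(Excluded from the current account — financial account: borrowing by resident firms from foreign banks 256.1, new loans extended by domestic banks to foreign borrowers 221.4, increase in resident deposits held at foreign banks 123.9; capital account: sale of embassy land to a foreign government 52.9.)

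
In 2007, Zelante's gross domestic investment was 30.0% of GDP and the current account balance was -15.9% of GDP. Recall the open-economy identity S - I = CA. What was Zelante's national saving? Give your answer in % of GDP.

S = I + CA = 30.0 + (-15.9) = 14.1

14.1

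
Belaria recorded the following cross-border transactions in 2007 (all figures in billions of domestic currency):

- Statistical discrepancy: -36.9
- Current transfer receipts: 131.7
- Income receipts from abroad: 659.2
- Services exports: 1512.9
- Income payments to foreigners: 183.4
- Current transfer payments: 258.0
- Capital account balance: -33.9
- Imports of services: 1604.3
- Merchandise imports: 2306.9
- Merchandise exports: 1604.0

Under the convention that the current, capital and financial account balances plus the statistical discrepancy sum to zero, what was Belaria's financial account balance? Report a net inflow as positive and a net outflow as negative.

515.6

Goods balance = 1604.0 - 2306.9 = -702.9
Services balance = 1512.9 - 1604.3 = -91.4
Trade balance (goods + services) = -702.9 + (-91.4) = -794.3
Net primary income = 659.2 - 183.4 = 475.8
Net secondary income = 131.7 - 258.0 = -126.3
Current account = -794.3 + 475.8 + (-126.3) = -444.8
Financial account = -(-444.8 + (-33.9) + (-36.9)) = 515.6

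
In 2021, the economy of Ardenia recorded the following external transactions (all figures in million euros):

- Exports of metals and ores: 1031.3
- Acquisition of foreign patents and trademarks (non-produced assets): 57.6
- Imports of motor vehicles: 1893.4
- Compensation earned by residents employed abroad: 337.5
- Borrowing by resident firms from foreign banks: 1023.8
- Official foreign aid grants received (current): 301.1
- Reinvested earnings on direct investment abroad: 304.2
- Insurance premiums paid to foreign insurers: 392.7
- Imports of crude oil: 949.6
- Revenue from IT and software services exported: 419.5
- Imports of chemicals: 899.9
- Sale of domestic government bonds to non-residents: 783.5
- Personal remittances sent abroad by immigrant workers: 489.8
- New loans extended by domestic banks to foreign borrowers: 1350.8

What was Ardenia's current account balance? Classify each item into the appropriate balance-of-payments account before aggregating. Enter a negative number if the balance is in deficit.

-2231.8

Goods: 1031.3 - 899.9 - 949.6 - 1893.4 = -2711.6
Services: -392.7 + 419.5 = 26.8
Primary income: 304.2 + 337.5 = 641.7
Secondary income: 301.1 - 489.8 = -188.7
Current account = (-2711.6) + 26.8 + 641.7 + (-188.7) = -2231.8
(Excluded from the current account — capital account: acquisition of foreign patents and trademarks (non-produced assets) 57.6; financial account: borrowing by resident firms from foreign banks 1023.8, sale of domestic government bonds to non-residents 783.5, new loans extended by domestic banks to foreign borrowers 1350.8.)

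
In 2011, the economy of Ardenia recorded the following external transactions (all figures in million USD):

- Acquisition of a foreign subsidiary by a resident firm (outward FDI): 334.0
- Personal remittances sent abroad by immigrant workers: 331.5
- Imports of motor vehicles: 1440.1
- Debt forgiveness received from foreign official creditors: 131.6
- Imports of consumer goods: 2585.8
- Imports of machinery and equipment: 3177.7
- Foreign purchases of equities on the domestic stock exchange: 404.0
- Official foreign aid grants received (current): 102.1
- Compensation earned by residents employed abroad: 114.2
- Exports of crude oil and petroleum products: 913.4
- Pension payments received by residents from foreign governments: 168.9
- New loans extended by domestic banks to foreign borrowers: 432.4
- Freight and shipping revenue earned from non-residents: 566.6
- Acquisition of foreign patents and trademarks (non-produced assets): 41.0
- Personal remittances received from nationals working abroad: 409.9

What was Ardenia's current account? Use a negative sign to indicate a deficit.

Goods: -1440.1 - 3177.7 + 913.4 - 2585.8 = -6290.2
Services: 566.6
Primary income: 114.2
Secondary income: 168.9 - 331.5 + 102.1 + 409.9 = 349.4
Current account = (-6290.2) + 566.6 + 114.2 + 349.4 = -5260.0
(Excluded from the current account — financial account: acquisition of a foreign subsidiary by a resident firm (outward FDI) 334.0, foreign purchases of equities on the domestic stock exchange 404.0, new loans extended by domestic banks to foreign borrowers 432.4; capital account: debt forgiveness received from foreign official creditors 131.6, acquisition of foreign patents and trademarks (non-produced assets) 41.0.)

-5260.0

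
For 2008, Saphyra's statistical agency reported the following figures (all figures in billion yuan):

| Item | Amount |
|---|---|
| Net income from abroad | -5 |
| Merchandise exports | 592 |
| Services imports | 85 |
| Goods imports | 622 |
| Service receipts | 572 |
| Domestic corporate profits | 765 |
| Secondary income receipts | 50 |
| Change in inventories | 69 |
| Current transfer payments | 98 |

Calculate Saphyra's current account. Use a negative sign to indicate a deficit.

404

Goods balance = 592 - 622 = -30
Services balance = 572 - 85 = 487
Trade balance (goods + services) = -30 + 487 = 457
Net primary income = -5
Net secondary income = 50 - 98 = -48
Current account = 457 + (-5) + (-48) = 404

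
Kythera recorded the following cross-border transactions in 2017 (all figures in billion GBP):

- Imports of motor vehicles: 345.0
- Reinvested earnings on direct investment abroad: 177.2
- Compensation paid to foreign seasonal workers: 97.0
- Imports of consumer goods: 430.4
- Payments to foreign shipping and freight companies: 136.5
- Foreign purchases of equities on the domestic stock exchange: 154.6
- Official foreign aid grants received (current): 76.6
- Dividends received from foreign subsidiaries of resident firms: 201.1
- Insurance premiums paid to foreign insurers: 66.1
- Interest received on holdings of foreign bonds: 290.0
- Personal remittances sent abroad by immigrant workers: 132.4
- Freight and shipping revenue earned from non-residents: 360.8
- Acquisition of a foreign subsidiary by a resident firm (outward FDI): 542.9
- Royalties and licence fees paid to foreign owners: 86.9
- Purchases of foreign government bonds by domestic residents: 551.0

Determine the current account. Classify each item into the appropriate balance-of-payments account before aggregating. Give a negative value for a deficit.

Goods: -430.4 - 345.0 = -775.4
Services: -66.1 - 136.5 - 86.9 + 360.8 = 71.3
Primary income: 201.1 - 97.0 + 290.0 + 177.2 = 571.3
Secondary income: 76.6 - 132.4 = -55.8
Current account = (-775.4) + 71.3 + 571.3 + (-55.8) = -188.6
(Excluded from the current account — financial account: foreign purchases of equities on the domestic stock exchange 154.6, acquisition of a foreign subsidiary by a resident firm (outward FDI) 542.9, purchases of foreign government bonds by domestic residents 551.0.)

-188.6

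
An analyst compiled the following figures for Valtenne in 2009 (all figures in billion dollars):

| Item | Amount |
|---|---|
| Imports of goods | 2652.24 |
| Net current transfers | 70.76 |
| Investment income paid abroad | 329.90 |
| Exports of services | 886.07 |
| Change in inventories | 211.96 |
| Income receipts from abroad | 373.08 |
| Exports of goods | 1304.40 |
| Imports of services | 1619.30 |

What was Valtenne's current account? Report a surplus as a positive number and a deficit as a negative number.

Goods balance = 1304.40 - 2652.24 = -1347.84
Services balance = 886.07 - 1619.30 = -733.23
Trade balance (goods + services) = -1347.84 + (-733.23) = -2081.07
Net primary income = 373.08 - 329.90 = 43.18
Net secondary income = 70.76
Current account = -2081.07 + 43.18 + 70.76 = -1967.13

-1967.13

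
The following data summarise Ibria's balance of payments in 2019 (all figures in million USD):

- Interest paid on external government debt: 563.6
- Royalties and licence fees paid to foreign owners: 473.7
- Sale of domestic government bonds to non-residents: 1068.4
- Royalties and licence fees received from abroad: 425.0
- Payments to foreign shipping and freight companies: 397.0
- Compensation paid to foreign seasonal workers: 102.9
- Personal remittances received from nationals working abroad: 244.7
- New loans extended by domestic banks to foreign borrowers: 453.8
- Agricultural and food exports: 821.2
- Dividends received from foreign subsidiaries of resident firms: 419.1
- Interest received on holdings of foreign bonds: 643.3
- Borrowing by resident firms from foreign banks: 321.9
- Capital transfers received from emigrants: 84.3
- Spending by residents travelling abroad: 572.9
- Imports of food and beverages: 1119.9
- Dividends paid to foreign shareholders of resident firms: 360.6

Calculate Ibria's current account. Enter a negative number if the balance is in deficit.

Goods: -1119.9 + 821.2 = -298.7
Services: -572.9 + 425.0 - 473.7 - 397.0 = -1018.6
Primary income: 643.3 + 419.1 - 102.9 - 563.6 - 360.6 = 35.3
Secondary income: 244.7
Current account = (-298.7) + (-1018.6) + 35.3 + 244.7 = -1037.3
(Excluded from the current account — financial account: sale of domestic government bonds to non-residents 1068.4, new loans extended by domestic banks to foreign borrowers 453.8, borrowing by resident firms from foreign banks 321.9; capital account: capital transfers received from emigrants 84.3.)

-1037.3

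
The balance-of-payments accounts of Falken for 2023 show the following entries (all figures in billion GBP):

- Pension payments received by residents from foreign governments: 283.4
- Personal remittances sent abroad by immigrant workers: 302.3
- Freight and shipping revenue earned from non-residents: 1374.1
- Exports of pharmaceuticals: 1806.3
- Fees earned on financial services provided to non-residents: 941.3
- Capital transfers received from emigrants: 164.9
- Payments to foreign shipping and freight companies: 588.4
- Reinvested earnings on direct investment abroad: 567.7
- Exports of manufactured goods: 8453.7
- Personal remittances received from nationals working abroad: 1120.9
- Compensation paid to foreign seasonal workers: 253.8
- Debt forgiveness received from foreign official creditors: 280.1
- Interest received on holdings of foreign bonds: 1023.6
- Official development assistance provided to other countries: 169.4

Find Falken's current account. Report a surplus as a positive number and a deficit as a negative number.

Goods: 1806.3 + 8453.7 = 10260.0
Services: 1374.1 + 941.3 - 588.4 = 1727.0
Primary income: 1023.6 + 567.7 - 253.8 = 1337.5
Secondary income: -302.3 + 283.4 - 169.4 + 1120.9 = 932.6
Current account = 10260.0 + 1727.0 + 1337.5 + 932.6 = 14257.1
(Excluded from the current account — capital account: capital transfers received from emigrants 164.9, debt forgiveness received from foreign official creditors 280.1.)

14257.1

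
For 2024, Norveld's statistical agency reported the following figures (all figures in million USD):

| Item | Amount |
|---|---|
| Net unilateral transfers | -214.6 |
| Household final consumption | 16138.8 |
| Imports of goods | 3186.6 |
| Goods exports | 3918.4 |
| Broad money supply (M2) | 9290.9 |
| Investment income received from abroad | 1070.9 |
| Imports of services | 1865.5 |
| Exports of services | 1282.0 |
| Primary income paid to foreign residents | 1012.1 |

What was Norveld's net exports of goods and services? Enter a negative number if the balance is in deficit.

148.3

Goods balance = 3918.4 - 3186.6 = 731.8
Services balance = 1282.0 - 1865.5 = -583.5
Trade balance (goods + services) = 731.8 + (-583.5) = 148.3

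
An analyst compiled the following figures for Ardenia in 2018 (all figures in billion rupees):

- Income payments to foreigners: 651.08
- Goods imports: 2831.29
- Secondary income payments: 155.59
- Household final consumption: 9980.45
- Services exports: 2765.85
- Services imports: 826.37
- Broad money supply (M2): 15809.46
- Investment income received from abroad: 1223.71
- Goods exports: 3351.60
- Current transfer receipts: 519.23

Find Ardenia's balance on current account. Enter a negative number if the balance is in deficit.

Goods balance = 3351.60 - 2831.29 = 520.31
Services balance = 2765.85 - 826.37 = 1939.48
Trade balance (goods + services) = 520.31 + 1939.48 = 2459.79
Net primary income = 1223.71 - 651.08 = 572.63
Net secondary income = 519.23 - 155.59 = 363.64
Current account = 2459.79 + 572.63 + 363.64 = 3396.06

3396.06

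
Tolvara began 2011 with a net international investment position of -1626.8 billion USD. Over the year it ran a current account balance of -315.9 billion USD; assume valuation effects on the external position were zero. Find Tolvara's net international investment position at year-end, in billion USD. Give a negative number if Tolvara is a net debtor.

With no valuation effects, change in NIIP = current account = -315.9
End-of-year NIIP = -1626.8 + (-315.9) = -1942.7

-1942.7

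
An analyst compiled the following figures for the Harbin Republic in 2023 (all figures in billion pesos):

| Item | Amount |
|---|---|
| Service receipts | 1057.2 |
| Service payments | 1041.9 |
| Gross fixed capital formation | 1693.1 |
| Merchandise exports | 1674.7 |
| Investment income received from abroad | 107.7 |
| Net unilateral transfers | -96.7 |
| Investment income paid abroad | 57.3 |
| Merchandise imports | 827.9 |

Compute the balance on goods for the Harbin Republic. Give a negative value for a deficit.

Goods balance = 1674.7 - 827.9 = 846.8

846.8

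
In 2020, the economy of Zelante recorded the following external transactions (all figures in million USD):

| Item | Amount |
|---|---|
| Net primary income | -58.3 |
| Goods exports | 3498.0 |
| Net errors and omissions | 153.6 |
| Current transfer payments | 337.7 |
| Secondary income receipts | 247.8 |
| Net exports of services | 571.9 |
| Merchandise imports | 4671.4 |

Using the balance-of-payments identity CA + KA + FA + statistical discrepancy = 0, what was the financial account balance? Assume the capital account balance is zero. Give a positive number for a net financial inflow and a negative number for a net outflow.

Goods balance = 3498.0 - 4671.4 = -1173.4
Services balance = 571.9
Trade balance (goods + services) = -1173.4 + 571.9 = -601.5
Net primary income = -58.3
Net secondary income = 247.8 - 337.7 = -89.9
Current account = -601.5 + (-58.3) + (-89.9) = -749.7
Financial account = -(-749.7 + 153.6) = 596.1

596.1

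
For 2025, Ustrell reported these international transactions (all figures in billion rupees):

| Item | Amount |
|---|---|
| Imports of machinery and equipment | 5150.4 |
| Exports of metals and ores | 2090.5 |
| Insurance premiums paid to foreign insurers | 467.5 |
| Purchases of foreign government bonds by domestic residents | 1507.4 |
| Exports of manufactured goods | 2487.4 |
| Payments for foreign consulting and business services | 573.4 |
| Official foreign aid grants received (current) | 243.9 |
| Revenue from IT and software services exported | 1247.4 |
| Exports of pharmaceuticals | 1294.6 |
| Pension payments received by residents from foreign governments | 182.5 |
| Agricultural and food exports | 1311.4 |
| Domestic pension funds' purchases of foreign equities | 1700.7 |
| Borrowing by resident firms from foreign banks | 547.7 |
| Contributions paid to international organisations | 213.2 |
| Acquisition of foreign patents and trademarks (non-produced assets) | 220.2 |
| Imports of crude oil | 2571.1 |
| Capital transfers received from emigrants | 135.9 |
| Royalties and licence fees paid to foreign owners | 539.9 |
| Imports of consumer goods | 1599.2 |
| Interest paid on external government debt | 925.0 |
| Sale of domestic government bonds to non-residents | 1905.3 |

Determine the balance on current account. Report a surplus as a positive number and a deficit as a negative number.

-3182.0

Goods: 2090.5 - 1599.2 + 2487.4 - 5150.4 + 1294.6 + 1311.4 - 2571.1 = -2136.8
Services: 1247.4 - 573.4 - 467.5 - 539.9 = -333.4
Primary income: -925.0
Secondary income: 182.5 + 243.9 - 213.2 = 213.2
Current account = (-2136.8) + (-333.4) + (-925.0) + 213.2 = -3182.0
(Excluded from the current account — financial account: purchases of foreign government bonds by domestic residents 1507.4, domestic pension funds' purchases of foreign equities 1700.7, borrowing by resident firms from foreign banks 547.7, sale of domestic government bonds to non-residents 1905.3; capital account: acquisition of foreign patents and trademarks (non-produced assets) 220.2, capital transfers received from emigrants 135.9.)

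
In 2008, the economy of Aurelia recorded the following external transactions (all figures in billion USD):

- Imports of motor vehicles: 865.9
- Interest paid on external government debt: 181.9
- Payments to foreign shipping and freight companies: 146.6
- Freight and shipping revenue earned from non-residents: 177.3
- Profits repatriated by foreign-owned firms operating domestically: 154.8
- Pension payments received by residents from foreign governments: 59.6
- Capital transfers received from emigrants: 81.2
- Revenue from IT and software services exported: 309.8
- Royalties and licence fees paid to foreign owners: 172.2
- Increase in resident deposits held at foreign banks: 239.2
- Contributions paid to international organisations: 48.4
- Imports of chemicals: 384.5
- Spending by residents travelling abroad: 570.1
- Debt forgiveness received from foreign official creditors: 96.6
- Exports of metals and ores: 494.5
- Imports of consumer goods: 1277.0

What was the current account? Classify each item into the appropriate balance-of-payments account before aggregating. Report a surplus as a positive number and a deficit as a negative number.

Goods: 494.5 - 1277.0 - 384.5 - 865.9 = -2032.9
Services: 309.8 + 177.3 - 146.6 - 172.2 - 570.1 = -401.8
Primary income: -154.8 - 181.9 = -336.7
Secondary income: 59.6 - 48.4 = 11.2
Current account = (-2032.9) + (-401.8) + (-336.7) + 11.2 = -2760.2
(Excluded from the current account — capital account: capital transfers received from emigrants 81.2, debt forgiveness received from foreign official creditors 96.6; financial account: increase in resident deposits held at foreign banks 239.2.)

-2760.2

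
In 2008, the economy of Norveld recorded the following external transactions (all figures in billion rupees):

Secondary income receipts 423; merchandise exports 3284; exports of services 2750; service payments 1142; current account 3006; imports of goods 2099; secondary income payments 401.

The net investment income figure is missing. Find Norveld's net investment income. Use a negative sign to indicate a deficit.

191

Current account = goods balance + services balance + net primary income + net secondary income
Sum of the known components = 2815
Net investment income = CA - (known components) = 3006 - 2815 = 191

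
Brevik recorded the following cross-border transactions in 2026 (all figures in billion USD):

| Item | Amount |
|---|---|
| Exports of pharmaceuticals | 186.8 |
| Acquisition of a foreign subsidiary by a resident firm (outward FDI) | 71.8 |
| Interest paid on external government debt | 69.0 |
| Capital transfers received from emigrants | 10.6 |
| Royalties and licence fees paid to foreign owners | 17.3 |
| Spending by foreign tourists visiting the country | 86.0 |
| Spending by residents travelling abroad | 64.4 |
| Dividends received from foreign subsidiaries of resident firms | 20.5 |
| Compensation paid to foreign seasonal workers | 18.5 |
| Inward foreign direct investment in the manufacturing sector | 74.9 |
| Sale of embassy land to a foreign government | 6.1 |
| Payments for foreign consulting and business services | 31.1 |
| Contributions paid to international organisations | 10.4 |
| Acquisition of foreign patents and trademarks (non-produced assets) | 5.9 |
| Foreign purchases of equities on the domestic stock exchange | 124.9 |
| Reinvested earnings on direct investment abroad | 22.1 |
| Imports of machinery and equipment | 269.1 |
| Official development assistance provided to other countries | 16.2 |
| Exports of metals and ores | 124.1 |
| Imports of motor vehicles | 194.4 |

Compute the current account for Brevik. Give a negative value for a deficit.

Goods: -194.4 - 269.1 + 124.1 + 186.8 = -152.6
Services: 86.0 - 17.3 - 31.1 - 64.4 = -26.8
Primary income: 20.5 + 22.1 - 69.0 - 18.5 = -44.9
Secondary income: -16.2 - 10.4 = -26.6
Current account = (-152.6) + (-26.8) + (-44.9) + (-26.6) = -250.9
(Excluded from the current account — financial account: acquisition of a foreign subsidiary by a resident firm (outward FDI) 71.8, inward foreign direct investment in the manufacturing sector 74.9, foreign purchases of equities on the domestic stock exchange 124.9; capital account: capital transfers received from emigrants 10.6, sale of embassy land to a foreign government 6.1, acquisition of foreign patents and trademarks (non-produced assets) 5.9.)

-250.9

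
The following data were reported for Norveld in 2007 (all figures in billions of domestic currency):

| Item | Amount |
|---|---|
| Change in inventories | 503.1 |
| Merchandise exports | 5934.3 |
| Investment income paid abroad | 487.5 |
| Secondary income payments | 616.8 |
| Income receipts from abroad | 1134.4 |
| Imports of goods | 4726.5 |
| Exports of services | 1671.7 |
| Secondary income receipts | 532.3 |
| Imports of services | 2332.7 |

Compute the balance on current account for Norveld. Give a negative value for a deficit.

Goods balance = 5934.3 - 4726.5 = 1207.8
Services balance = 1671.7 - 2332.7 = -661.0
Trade balance (goods + services) = 1207.8 + (-661.0) = 546.8
Net primary income = 1134.4 - 487.5 = 646.9
Net secondary income = 532.3 - 616.8 = -84.5
Current account = 546.8 + 646.9 + (-84.5) = 1109.2

1109.2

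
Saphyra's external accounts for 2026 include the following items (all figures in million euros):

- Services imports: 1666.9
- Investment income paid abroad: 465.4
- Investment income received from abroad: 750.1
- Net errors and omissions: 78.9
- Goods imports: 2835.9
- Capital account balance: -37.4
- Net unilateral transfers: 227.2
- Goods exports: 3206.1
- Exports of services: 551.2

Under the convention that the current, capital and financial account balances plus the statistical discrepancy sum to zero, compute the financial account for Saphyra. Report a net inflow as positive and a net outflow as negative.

192.1

Goods balance = 3206.1 - 2835.9 = 370.2
Services balance = 551.2 - 1666.9 = -1115.7
Trade balance (goods + services) = 370.2 + (-1115.7) = -745.5
Net primary income = 750.1 - 465.4 = 284.7
Net secondary income = 227.2
Current account = -745.5 + 284.7 + 227.2 = -233.6
Financial account = -(-233.6 + (-37.4) + 78.9) = 192.1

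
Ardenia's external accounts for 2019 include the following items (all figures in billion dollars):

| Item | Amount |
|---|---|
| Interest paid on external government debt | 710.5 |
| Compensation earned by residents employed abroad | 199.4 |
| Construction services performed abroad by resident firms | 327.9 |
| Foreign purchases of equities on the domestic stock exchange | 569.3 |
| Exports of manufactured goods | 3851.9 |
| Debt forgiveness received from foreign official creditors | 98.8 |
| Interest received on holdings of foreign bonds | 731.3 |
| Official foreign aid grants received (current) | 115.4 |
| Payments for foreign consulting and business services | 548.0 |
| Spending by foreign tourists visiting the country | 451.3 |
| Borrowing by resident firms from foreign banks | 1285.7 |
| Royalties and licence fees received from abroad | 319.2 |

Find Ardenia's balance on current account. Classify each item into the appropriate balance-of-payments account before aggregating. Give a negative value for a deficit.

Goods: 3851.9
Services: 451.3 + 319.2 - 548.0 + 327.9 = 550.4
Primary income: -710.5 + 199.4 + 731.3 = 220.2
Secondary income: 115.4
Current account = 3851.9 + 550.4 + 220.2 + 115.4 = 4737.9
(Excluded from the current account — financial account: foreign purchases of equities on the domestic stock exchange 569.3, borrowing by resident firms from foreign banks 1285.7; capital account: debt forgiveness received from foreign official creditors 98.8.)

4737.9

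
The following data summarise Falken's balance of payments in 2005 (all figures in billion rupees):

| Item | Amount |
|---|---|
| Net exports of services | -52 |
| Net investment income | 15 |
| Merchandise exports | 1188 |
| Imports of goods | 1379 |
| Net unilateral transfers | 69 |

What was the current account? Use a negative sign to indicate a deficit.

-159

Goods balance = 1188 - 1379 = -191
Services balance = -52
Trade balance (goods + services) = -191 + (-52) = -243
Net primary income = 15
Net secondary income = 69
Current account = -243 + 15 + 69 = -159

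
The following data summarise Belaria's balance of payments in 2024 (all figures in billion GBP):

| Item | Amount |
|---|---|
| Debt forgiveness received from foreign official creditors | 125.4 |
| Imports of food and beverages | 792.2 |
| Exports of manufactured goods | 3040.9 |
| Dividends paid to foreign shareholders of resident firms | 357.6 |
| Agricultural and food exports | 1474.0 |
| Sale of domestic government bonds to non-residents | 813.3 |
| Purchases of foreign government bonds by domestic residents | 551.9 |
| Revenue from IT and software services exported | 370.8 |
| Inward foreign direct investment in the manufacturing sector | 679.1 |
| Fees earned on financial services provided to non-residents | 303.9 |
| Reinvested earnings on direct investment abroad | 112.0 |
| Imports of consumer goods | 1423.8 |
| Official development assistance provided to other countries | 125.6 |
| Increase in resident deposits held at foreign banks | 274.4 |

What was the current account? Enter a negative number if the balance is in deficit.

Goods: -792.2 - 1423.8 + 3040.9 + 1474.0 = 2298.9
Services: 303.9 + 370.8 = 674.7
Primary income: 112.0 - 357.6 = -245.6
Secondary income: -125.6
Current account = 2298.9 + 674.7 + (-245.6) + (-125.6) = 2602.4
(Excluded from the current account — capital account: debt forgiveness received from foreign official creditors 125.4; financial account: sale of domestic government bonds to non-residents 813.3, purchases of foreign government bonds by domestic residents 551.9, inward foreign direct investment in the manufacturing sector 679.1, increase in resident deposits held at foreign banks 274.4.)

2602.4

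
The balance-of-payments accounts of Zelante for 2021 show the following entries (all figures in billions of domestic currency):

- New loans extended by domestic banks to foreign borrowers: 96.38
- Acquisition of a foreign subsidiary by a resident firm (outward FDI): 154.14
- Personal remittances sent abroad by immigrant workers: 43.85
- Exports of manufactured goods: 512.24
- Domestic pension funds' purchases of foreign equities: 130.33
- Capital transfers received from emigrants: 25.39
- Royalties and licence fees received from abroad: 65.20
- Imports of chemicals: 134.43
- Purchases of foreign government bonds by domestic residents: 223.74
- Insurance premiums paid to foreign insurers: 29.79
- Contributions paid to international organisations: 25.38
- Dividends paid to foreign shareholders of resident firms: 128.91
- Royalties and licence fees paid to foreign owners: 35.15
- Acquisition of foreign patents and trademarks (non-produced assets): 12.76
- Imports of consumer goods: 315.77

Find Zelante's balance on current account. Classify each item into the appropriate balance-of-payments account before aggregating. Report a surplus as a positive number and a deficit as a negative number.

-135.84

Goods: -134.43 - 315.77 + 512.24 = 62.04
Services: -29.79 - 35.15 + 65.20 = 0.26
Primary income: -128.91
Secondary income: -43.85 - 25.38 = -69.23
Current account = 62.04 + 0.26 + (-128.91) + (-69.23) = -135.84
(Excluded from the current account — financial account: new loans extended by domestic banks to foreign borrowers 96.38, acquisition of a foreign subsidiary by a resident firm (outward FDI) 154.14, domestic pension funds' purchases of foreign equities 130.33, purchases of foreign government bonds by domestic residents 223.74; capital account: capital transfers received from emigrants 25.39, acquisition of foreign patents and trademarks (non-produced assets) 12.76.)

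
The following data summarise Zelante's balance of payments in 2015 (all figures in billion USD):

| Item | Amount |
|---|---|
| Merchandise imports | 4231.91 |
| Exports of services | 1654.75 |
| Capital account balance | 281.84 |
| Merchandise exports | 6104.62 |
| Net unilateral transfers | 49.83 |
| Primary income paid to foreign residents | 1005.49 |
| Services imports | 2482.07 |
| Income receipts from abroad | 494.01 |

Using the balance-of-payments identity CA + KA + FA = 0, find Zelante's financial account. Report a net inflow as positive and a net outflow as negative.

Goods balance = 6104.62 - 4231.91 = 1872.71
Services balance = 1654.75 - 2482.07 = -827.32
Trade balance (goods + services) = 1872.71 + (-827.32) = 1045.39
Net primary income = 494.01 - 1005.49 = -511.48
Net secondary income = 49.83
Current account = 1045.39 + (-511.48) + 49.83 = 583.74
Financial account = -(583.74 + 281.84) = -865.58

-865.58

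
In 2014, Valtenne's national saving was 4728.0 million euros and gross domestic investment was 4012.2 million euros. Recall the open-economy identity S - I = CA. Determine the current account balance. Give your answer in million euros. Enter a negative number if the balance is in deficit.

CA = S - I = 4728.0 - 4012.2 = 715.8

715.8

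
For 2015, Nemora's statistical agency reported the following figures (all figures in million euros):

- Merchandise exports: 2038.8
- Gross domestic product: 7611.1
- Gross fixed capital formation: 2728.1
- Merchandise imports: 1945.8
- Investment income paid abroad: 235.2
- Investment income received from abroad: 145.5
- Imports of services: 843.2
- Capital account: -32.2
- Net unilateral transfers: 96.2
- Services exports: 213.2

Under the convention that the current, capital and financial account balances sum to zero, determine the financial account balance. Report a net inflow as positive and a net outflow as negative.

Goods balance = 2038.8 - 1945.8 = 93.0
Services balance = 213.2 - 843.2 = -630.0
Trade balance (goods + services) = 93.0 + (-630.0) = -537.0
Net primary income = 145.5 - 235.2 = -89.7
Net secondary income = 96.2
Current account = -537.0 + (-89.7) + 96.2 = -530.5
Financial account = -(-530.5 + (-32.2)) = 562.7

562.7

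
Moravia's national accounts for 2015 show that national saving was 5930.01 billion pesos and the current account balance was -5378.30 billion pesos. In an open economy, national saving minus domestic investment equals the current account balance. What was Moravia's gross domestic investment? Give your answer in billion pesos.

I = S - CA = 5930.01 - (-5378.30) = 11308.31

11308.31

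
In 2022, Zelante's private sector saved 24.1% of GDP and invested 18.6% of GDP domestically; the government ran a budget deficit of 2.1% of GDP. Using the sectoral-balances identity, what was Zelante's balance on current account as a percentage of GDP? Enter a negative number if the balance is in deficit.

By the sectoral-balances identity, CA = (S_private - I) + (T - G).
Private balance = 24.1 - 18.6 = 5.5
Government balance (T - G) = -2.1
CA = 5.5 + (-2.1) = 3.4

3.4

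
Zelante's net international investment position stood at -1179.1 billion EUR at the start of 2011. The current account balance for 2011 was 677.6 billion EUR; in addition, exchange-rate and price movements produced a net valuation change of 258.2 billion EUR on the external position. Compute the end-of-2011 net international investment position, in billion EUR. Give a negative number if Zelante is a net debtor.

Change in NIIP = current account + net valuation change = 677.6 + 258.2 = 935.8
End-of-year NIIP = -1179.1 + 935.8 = -243.3

-243.3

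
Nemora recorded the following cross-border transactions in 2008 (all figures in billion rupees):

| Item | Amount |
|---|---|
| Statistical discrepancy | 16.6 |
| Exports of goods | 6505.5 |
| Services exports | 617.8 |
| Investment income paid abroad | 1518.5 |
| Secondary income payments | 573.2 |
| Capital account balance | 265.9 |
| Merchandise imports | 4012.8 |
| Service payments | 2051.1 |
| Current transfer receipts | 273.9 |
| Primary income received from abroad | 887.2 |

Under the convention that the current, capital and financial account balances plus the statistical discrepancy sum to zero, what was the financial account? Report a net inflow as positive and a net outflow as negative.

Goods balance = 6505.5 - 4012.8 = 2492.7
Services balance = 617.8 - 2051.1 = -1433.3
Trade balance (goods + services) = 2492.7 + (-1433.3) = 1059.4
Net primary income = 887.2 - 1518.5 = -631.3
Net secondary income = 273.9 - 573.2 = -299.3
Current account = 1059.4 + (-631.3) + (-299.3) = 128.8
Financial account = -(128.8 + 265.9 + 16.6) = -411.3

-411.3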